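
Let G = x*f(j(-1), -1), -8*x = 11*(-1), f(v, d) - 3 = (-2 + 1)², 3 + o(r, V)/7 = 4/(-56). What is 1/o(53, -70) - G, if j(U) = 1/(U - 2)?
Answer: -477/86 ≈ -5.5465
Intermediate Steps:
j(U) = 1/(-2 + U)
o(r, V) = -43/2 (o(r, V) = -21 + 7*(4/(-56)) = -21 + 7*(4*(-1/56)) = -21 + 7*(-1/14) = -21 - ½ = -43/2)
f(v, d) = 4 (f(v, d) = 3 + (-2 + 1)² = 3 + (-1)² = 3 + 1 = 4)
x = 11/8 (x = -11*(-1)/8 = -⅛*(-11) = 11/8 ≈ 1.3750)
G = 11/2 (G = (11/8)*4 = 11/2 ≈ 5.5000)
1/o(53, -70) - G = 1/(-43/2) - 1*11/2 = -2/43 - 11/2 = -477/86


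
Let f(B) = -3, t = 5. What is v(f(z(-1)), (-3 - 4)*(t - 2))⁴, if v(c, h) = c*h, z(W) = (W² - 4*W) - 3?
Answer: 15752961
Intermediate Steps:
z(W) = -3 + W² - 4*W
v(f(z(-1)), (-3 - 4)*(t - 2))⁴ = (-3*(-3 - 4)*(5 - 2))⁴ = (-(-21)*3)⁴ = (-3*(-21))⁴ = 63⁴ = 15752961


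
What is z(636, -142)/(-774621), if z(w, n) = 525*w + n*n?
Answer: -354064/774621 ≈ -0.45708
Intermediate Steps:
z(w, n) = n² + 525*w (z(w, n) = 525*w + n² = n² + 525*w)
z(636, -142)/(-774621) = ((-142)² + 525*636)/(-774621) = (20164 + 333900)*(-1/774621) = 354064*(-1/774621) = -354064/774621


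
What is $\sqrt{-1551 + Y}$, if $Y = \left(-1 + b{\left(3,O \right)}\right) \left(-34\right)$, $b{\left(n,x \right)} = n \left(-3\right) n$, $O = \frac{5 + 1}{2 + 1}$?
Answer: $i \sqrt{599} \approx 24.474 i$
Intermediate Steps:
$O = 2$ ($O = \frac{6}{3} = 6 \cdot \frac{1}{3} = 2$)
$b{\left(n,x \right)} = - 3 n^{2}$ ($b{\left(n,x \right)} = - 3 n n = - 3 n^{2}$)
$Y = 952$ ($Y = \left(-1 - 3 \cdot 3^{2}\right) \left(-34\right) = \left(-1 - 27\right) \left(-34\right) = \left(-28\right) \left(-34\right) = 952$)
$\sqrt{-1551 + Y} = \sqrt{-1551 + 952} = \sqrt{-599} = i \sqrt{599}$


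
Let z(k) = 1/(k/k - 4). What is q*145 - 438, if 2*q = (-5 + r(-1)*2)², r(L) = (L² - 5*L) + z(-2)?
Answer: 44461/18 ≈ 2470.1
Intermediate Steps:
z(k) = -⅓ (z(k) = 1/(1 - 4) = 1/(-3) = -⅓)
r(L) = -⅓ + L² - 5*L (r(L) = (L² - 5*L) - ⅓ = -⅓ + L² - 5*L)
q = 361/18 (q = (-5 + (-⅓ + (-1)² - 5*(-1))*2)²/2 = (-5 + (-⅓ + 1 + 5)*2)²/2 = (-5 + (17/3)*2)²/2 = (-5 + 34/3)²/2 = (19/3)²/2 = (½)*(361/9) = 361/18 ≈ 20.056)
q*145 - 438 = (361/18)*145 - 438 = 52345/18 - 438 = 44461/18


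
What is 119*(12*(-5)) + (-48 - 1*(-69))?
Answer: -7119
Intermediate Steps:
119*(12*(-5)) + (-48 - 1*(-69)) = 119*(-60) + (-48 + 69) = -7140 + 21 = -7119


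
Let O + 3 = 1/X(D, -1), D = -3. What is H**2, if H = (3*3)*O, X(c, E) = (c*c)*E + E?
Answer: 77841/100 ≈ 778.41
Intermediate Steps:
X(c, E) = E + E*c**2 (X(c, E) = c**2*E + E = E*c**2 + E = E + E*c**2)
O = -31/10 (O = -3 + 1/(-(1 + (-3)**2)) = -3 + 1/(-(1 + 9)) = -3 + 1/(-1*10) = -3 + 1/(-10) = -3 - 1/10 = -31/10 ≈ -3.1000)
H = -279/10 (H = (3*3)*(-31/10) = 9*(-31/10) = -279/10 ≈ -27.900)
H**2 = (-279/10)**2 = 77841/100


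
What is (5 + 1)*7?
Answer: 42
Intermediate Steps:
(5 + 1)*7 = 6*7 = 42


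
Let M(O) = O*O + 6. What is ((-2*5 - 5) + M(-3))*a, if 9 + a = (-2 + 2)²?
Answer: 0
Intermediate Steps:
a = -9 (a = -9 + (-2 + 2)² = -9 + 0² = -9 + 0 = -9)
M(O) = 6 + O² (M(O) = O² + 6 = 6 + O²)
((-2*5 - 5) + M(-3))*a = ((-2*5 - 5) + (6 + (-3)²))*(-9) = ((-10 - 5) + (6 + 9))*(-9) = (-15 + 15)*(-9) = 0*(-9) = 0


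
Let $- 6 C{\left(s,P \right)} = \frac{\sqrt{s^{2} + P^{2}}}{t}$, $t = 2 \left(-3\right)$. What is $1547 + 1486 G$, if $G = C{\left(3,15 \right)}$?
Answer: $1547 + \frac{743 \sqrt{26}}{6} \approx 2178.4$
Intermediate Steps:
$t = -6$
$C{\left(s,P \right)} = \frac{\sqrt{P^{2} + s^{2}}}{36}$ ($C{\left(s,P \right)} = - \frac{\sqrt{s^{2} + P^{2}} \frac{1}{-6}}{6} = - \frac{\sqrt{P^{2} + s^{2}} \left(- \frac{1}{6}\right)}{6} = - \frac{\left(- \frac{1}{6}\right) \sqrt{P^{2} + s^{2}}}{6} = \frac{\sqrt{P^{2} + s^{2}}}{36}$)
$G = \frac{\sqrt{26}}{12}$ ($G = \frac{\sqrt{15^{2} + 3^{2}}}{36} = \frac{\sqrt{225 + 9}}{36} = \frac{\sqrt{234}}{36} = \frac{3 \sqrt{26}}{36} = \frac{\sqrt{26}}{12} \approx 0.42492$)
$1547 + 1486 G = 1547 + 1486 \frac{\sqrt{26}}{12} = 1547 + \frac{743 \sqrt{26}}{6}$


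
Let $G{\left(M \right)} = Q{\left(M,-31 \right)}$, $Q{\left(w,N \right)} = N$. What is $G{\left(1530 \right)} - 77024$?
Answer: $-77055$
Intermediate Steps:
$G{\left(M \right)} = -31$
$G{\left(1530 \right)} - 77024 = -31 - 77024 = -77055$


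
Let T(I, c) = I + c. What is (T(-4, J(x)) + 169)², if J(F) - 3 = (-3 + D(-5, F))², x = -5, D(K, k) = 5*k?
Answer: 906304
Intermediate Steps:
J(F) = 3 + (-3 + 5*F)²
(T(-4, J(x)) + 169)² = ((-4 + (3 + (-3 + 5*(-5))²)) + 169)² = ((-4 + (3 + (-3 - 25)²)) + 169)² = ((-4 + (3 + (-28)²)) + 169)² = ((-4 + (3 + 784)) + 169)² = ((-4 + 787) + 169)² = (783 + 169)² = 952² = 906304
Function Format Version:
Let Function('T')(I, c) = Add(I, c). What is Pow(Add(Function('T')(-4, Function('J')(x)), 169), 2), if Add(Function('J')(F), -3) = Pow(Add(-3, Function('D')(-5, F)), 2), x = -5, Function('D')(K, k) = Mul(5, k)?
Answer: 906304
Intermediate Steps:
Function('J')(F) = Add(3, Pow(Add(-3, Mul(5, F)), 2))
Pow(Add(Function('T')(-4, Function('J')(x)), 169), 2) = Pow(Add(Add(-4, Add(3, Pow(Add(-3, Mul(5, -5)), 2))), 169), 2) = Pow(Add(Add(-4, Add(3, Pow(Add(-3, -25), 2))), 169), 2) = Pow(Add(Add(-4, Add(3, Pow(-28, 2))), 169), 2) = Pow(Add(Add(-4, Add(3, 784)), 169), 2) = Pow(Add(Add(-4, 787), 169), 2) = Pow(Add(783, 169), 2) = Pow(952, 2) = 906304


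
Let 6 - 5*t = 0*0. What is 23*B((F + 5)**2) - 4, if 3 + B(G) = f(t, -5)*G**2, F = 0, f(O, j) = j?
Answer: -71948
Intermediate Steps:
t = 6/5 (t = 6/5 - 0*0 = 6/5 - 1/5*0 = 6/5 + 0 = 6/5 ≈ 1.2000)
B(G) = -3 - 5*G**2
23*B((F + 5)**2) - 4 = 23*(-3 - 5*(0 + 5)**4) - 4 = 23*(-3 - 5*(5**2)**2) - 4 = 23*(-3 - 5*25**2) - 4 = 23*(-3 - 5*625) - 4 = 23*(-3 - 3125) - 4 = 23*(-3128) - 4 = -71944 - 4 = -71948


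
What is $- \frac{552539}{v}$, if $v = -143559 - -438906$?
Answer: $- \frac{42503}{22719} \approx -1.8708$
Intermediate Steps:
$v = 295347$ ($v = -143559 + 438906 = 295347$)
$- \frac{552539}{v} = - \frac{552539}{295347} = \left(-552539\right) \frac{1}{295347} = - \frac{42503}{22719}$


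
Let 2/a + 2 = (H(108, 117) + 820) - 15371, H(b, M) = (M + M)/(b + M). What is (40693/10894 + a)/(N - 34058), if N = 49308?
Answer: 242680787/990806576500 ≈ 0.00024493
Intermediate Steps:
H(b, M) = 2*M/(M + b) (H(b, M) = (2*M)/(M + b) = 2*M/(M + b))
a = -50/363799 (a = 2/(-2 + ((2*117/(117 + 108) + 820) - 15371)) = 2/(-2 + ((2*117/225 + 820) - 15371)) = 2/(-2 + ((2*117*(1/225) + 820) - 15371)) = 2/(-2 + ((26/25 + 820) - 15371)) = 2/(-2 + (20526/25 - 15371)) = 2/(-2 - 363749/25) = 2/(-363799/25) = 2*(-25/363799) = -50/363799 ≈ -0.00013744)
(40693/10894 + a)/(N - 34058) = (40693/10894 - 50/363799)/(49308 - 34058) = (40693*(1/10894) - 50/363799)/15250 = (40693/10894 - 50/363799)*(1/15250) = (14803528007/3963226306)*(1/15250) = 242680787/990806576500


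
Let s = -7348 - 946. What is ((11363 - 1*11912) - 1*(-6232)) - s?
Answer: 13977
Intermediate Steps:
s = -8294
((11363 - 1*11912) - 1*(-6232)) - s = ((11363 - 1*11912) - 1*(-6232)) - 1*(-8294) = ((11363 - 11912) + 6232) + 8294 = (-549 + 6232) + 8294 = 5683 + 8294 = 13977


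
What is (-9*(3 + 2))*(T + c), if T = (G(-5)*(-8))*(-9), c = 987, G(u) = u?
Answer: -28215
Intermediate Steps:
T = -360 (T = -5*(-8)*(-9) = 40*(-9) = -360)
(-9*(3 + 2))*(T + c) = (-9*(3 + 2))*(-360 + 987) = -9*5*627 = -45*627 = -28215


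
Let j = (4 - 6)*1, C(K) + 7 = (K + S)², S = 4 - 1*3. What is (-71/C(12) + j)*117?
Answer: -5135/18 ≈ -285.28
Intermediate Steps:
S = 1 (S = 4 - 3 = 1)
C(K) = -7 + (1 + K)² (C(K) = -7 + (K + 1)² = -7 + (1 + K)²)
j = -2 (j = -2*1 = -2)
(-71/C(12) + j)*117 = (-71/(-7 + (1 + 12)²) - 2)*117 = (-71/(-7 + 13²) - 2)*117 = (-71/(-7 + 169) - 2)*117 = (-71/162 - 2)*117 = -395/162*117 = -5135/18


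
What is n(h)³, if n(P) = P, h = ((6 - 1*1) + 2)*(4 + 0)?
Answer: 21952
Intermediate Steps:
h = 28 (h = ((6 - 1) + 2)*4 = (5 + 2)*4 = 7*4 = 28)
n(h)³ = 28³ = 21952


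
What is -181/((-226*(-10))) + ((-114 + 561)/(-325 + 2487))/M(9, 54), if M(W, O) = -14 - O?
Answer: -6905029/83064040 ≈ -0.083129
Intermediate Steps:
-181/((-226*(-10))) + ((-114 + 561)/(-325 + 2487))/M(9, 54) = -181/((-226*(-10))) + ((-114 + 561)/(-325 + 2487))/(-14 - 1*54) = -181/2260 + (447/2162)/(-14 - 54) = -181*1/2260 + (447*(1/2162))/(-68) = -181/2260 + (447/2162)*(-1/68) = -181/2260 - 447/147016 = -6905029/83064040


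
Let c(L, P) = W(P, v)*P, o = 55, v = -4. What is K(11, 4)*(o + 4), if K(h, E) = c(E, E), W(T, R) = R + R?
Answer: -1888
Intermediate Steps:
W(T, R) = 2*R
c(L, P) = -8*P (c(L, P) = (2*(-4))*P = -8*P)
K(h, E) = -8*E
K(11, 4)*(o + 4) = (-8*4)*(55 + 4) = -32*59 = -1888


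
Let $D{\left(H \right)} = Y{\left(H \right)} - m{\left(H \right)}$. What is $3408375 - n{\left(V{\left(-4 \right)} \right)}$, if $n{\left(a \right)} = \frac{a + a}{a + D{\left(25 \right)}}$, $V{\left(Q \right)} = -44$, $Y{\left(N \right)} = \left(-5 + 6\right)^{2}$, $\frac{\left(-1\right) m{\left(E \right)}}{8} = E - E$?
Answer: $\frac{146560037}{43} \approx 3.4084 \cdot 10^{6}$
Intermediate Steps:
$m{\left(E \right)} = 0$ ($m{\left(E \right)} = - 8 \left(E - E\right) = \left(-8\right) 0 = 0$)
$Y{\left(N \right)} = 1$ ($Y{\left(N \right)} = 1^{2} = 1$)
$D{\left(H \right)} = 1$ ($D{\left(H \right)} = 1 - 0 = 1 + 0 = 1$)
$n{\left(a \right)} = \frac{2 a}{1 + a}$ ($n{\left(a \right)} = \frac{a + a}{a + 1} = \frac{2 a}{1 + a}$)
$3408375 - n{\left(V{\left(-4 \right)} \right)} = 3408375 - 2 \left(-44\right) \frac{1}{1 - 44} = 3408375 - 2 \left(-44\right) \frac{1}{-43} = 3408375 - 2 \left(-44\right) \left(- \frac{1}{43}\right) = 3408375 - \frac{88}{43} = \frac{146560037}{43}$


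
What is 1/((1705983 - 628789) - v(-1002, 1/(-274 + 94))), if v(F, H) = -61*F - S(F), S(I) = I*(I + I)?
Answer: 1/3024080 ≈ 3.3068e-7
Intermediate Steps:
S(I) = 2*I**2 (S(I) = I*(2*I) = 2*I**2)
v(F, H) = -61*F - 2*F**2
1/((1705983 - 628789) - v(-1002, 1/(-274 + 94))) = 1/((1705983 - 628789) - (-1002)*(-61 - 2*(-1002))) = 1/(1077194 - (-1002)*(-61 + 2004)) = 1/(1077194 - (-1002)*1943) = 1/(1077194 - 1*(-1946886)) = 1/(1077194 + 1946886) = 1/3024080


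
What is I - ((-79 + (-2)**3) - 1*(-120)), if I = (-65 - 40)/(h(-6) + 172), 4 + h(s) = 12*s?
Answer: -1091/32 ≈ -34.094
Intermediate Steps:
h(s) = -4 + 12*s
I = -35/32 (I = (-65 - 40)/((-4 + 12*(-6)) + 172) = -105/((-4 - 72) + 172) = -105/(-76 + 172) = -105/96 = -105*1/96 = -35/32 ≈ -1.0938)
I - ((-79 + (-2)**3) - 1*(-120)) = -35/32 - ((-79 + (-2)**3) - 1*(-120)) = -35/32 - ((-79 - 8) + 120) = -35/32 - (-87 + 120) = -35/32 - 1*33 = -35/32 - 33 = -1091/32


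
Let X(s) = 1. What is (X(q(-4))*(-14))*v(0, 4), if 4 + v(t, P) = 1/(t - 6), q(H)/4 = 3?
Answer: 175/3 ≈ 58.333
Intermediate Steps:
q(H) = 12 (q(H) = 4*3 = 12)
v(t, P) = -4 + 1/(-6 + t) (v(t, P) = -4 + 1/(t - 6) = -4 + 1/(-6 + t))
(X(q(-4))*(-14))*v(0, 4) = (1*(-14))*((25 - 4*0)/(-6 + 0)) = -14*(25 + 0)/(-6) = -(-7)*25/3 = -14*(-25/6) = 175/3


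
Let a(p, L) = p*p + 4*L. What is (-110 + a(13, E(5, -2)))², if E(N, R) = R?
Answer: 2601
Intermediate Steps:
a(p, L) = p² + 4*L
(-110 + a(13, E(5, -2)))² = (-110 + (13² + 4*(-2)))² = (-110 + (169 - 8))² = (-110 + 161)² = 51² = 2601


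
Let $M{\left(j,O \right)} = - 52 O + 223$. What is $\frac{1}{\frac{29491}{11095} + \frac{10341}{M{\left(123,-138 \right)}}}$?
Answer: $\frac{11727415}{47562472} \approx 0.24657$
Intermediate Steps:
$M{\left(j,O \right)} = 223 - 52 O$
$\frac{1}{\frac{29491}{11095} + \frac{10341}{M{\left(123,-138 \right)}}} = \frac{1}{\frac{29491}{11095} + \frac{10341}{223 - -7176}} = \frac{1}{29491 \cdot \frac{1}{11095} + \frac{10341}{223 + 7176}} = \frac{1}{\frac{4213}{1585} + \frac{10341}{7399}} = \frac{1}{\frac{47562472}{11727415}} = \frac{11727415}{47562472}$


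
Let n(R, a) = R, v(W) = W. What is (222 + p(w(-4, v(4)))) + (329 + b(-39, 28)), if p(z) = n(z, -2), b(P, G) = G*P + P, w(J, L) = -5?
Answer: -585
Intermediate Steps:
b(P, G) = P + G*P
p(z) = z
(222 + p(w(-4, v(4)))) + (329 + b(-39, 28)) = (222 - 5) + (329 - 39*(1 + 28)) = 217 + (329 - 39*29) = 217 + (329 - 1131) = 217 - 802 = -585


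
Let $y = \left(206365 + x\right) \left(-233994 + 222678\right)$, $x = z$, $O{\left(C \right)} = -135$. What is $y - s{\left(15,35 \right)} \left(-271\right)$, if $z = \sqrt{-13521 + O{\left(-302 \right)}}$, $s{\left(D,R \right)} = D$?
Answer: $-2335222275 - 22632 i \sqrt{3414} \approx -2.3352 \cdot 10^{9} - 1.3224 \cdot 10^{6} i$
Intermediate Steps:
$z = 2 i \sqrt{3414}$ ($z = \sqrt{-13521 - 135} = \sqrt{-13656} = 2 i \sqrt{3414} \approx 116.86 i$)
$x = 2 i \sqrt{3414} \approx 116.86 i$
$y = -2335226340 - 22632 i \sqrt{3414}$ ($y = \left(206365 + 2 i \sqrt{3414}\right) \left(-233994 + 222678\right) = \left(206365 + 2 i \sqrt{3414}\right) \left(-11316\right) = -2335226340 - 22632 i \sqrt{3414} \approx -2.3352 \cdot 10^{9} - 1.3224 \cdot 10^{6} i$)
$y - s{\left(15,35 \right)} \left(-271\right) = \left(-2335226340 - 22632 i \sqrt{3414}\right) - 15 \left(-271\right) = \left(-2335226340 - 22632 i \sqrt{3414}\right) - -4065 = \left(-2335226340 - 22632 i \sqrt{3414}\right) + 4065 = -2335222275 - 22632 i \sqrt{3414}$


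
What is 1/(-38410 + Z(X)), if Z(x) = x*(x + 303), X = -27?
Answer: -1/45862 ≈ -2.1805e-5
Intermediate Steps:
Z(x) = x*(303 + x)
1/(-38410 + Z(X)) = 1/(-38410 - 27*(303 - 27)) = 1/(-38410 - 27*276) = 1/(-38410 - 7452) = 1/(-45862) = -1/45862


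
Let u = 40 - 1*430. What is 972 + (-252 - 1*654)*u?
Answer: 354312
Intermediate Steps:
u = -390 (u = 40 - 430 = -390)
972 + (-252 - 1*654)*u = 972 + (-252 - 1*654)*(-390) = 972 + (-252 - 654)*(-390) = 972 - 906*(-390) = 972 + 353340 = 354312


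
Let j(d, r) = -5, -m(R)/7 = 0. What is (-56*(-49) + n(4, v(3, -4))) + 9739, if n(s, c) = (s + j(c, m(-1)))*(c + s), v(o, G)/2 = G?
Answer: 12487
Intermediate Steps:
m(R) = 0 (m(R) = -7*0 = 0)
v(o, G) = 2*G
n(s, c) = (-5 + s)*(c + s) (n(s, c) = (s - 5)*(c + s) = (-5 + s)*(c + s))
(-56*(-49) + n(4, v(3, -4))) + 9739 = (-56*(-49) + (4**2 - 10*(-4) - 5*4 + (2*(-4))*4)) + 9739 = (2744 + (16 - 5*(-8) - 20 - 8*4)) + 9739 = (2744 + (16 + 40 - 20 - 32)) + 9739 = (2744 + 4) + 9739 = 2748 + 9739 = 12487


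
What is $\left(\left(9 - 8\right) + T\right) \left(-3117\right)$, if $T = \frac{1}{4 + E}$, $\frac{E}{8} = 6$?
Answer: $- \frac{165201}{52} \approx -3176.9$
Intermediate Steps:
$E = 48$ ($E = 8 \cdot 6 = 48$)
$T = \frac{1}{52}$ ($T = \frac{1}{4 + 48} = \frac{1}{52} \approx 0.019231$)
$\left(\left(9 - 8\right) + T\right) \left(-3117\right) = \left(\left(9 - 8\right) + \frac{1}{52}\right) \left(-3117\right) = \left(1 + \frac{1}{52}\right) \left(-3117\right) = \frac{53}{52} \left(-3117\right) = - \frac{165201}{52}$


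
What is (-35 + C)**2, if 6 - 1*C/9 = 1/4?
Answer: 4489/16 ≈ 280.56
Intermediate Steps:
C = 207/4 (C = 54 - 9/4 = 207/4 ≈ 51.750)
(-35 + C)**2 = (-35 + 207/4)**2 = (67/4)**2 = 4489/16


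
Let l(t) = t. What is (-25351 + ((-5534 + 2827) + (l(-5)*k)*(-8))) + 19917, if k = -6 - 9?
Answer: -8741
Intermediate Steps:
k = -15
(-25351 + ((-5534 + 2827) + (l(-5)*k)*(-8))) + 19917 = (-25351 + ((-5534 + 2827) - 5*(-15)*(-8))) + 19917 = (-25351 + (-2707 + 75*(-8))) + 19917 = (-25351 + (-2707 - 600)) + 19917 = (-25351 - 3307) + 19917 = -28658 + 19917 = -8741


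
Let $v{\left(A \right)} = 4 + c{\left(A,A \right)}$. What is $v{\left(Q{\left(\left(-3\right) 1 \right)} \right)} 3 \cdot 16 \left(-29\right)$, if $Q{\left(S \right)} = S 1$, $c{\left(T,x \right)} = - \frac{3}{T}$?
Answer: $-6960$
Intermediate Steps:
$Q{\left(S \right)} = S$
$v{\left(A \right)} = 4 - \frac{3}{A}$
$v{\left(Q{\left(\left(-3\right) 1 \right)} \right)} 3 \cdot 16 \left(-29\right) = \left(4 - \frac{3}{\left(-3\right) 1}\right) 3 \cdot 16 \left(-29\right) = \left(4 - \frac{3}{-3}\right) 3 \cdot 16 \left(-29\right) = \left(4 - -1\right) 3 \cdot 16 \left(-29\right) = \left(4 + 1\right) 3 \cdot 16 \left(-29\right) = 5 \cdot 3 \cdot 16 \left(-29\right) = 15 \cdot 16 \left(-29\right) = 240 \left(-29\right) = -6960$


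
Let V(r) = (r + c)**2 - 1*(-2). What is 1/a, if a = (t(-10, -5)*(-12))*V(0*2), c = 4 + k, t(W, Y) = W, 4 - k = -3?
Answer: 1/14760 ≈ 6.7751e-5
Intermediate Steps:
k = 7 (k = 4 - 1*(-3) = 4 + 3 = 7)
c = 11 (c = 4 + 7 = 11)
V(r) = 2 + (11 + r)**2 (V(r) = (r + 11)**2 - 1*(-2) = (11 + r)**2 + 2 = 2 + (11 + r)**2)
a = 14760 (a = (-10*(-12))*(2 + (11 + 0*2)**2) = 120*(2 + (11 + 0)**2) = 120*(2 + 11**2) = 120*(2 + 121) = 120*123 = 14760)
1/a = 1/14760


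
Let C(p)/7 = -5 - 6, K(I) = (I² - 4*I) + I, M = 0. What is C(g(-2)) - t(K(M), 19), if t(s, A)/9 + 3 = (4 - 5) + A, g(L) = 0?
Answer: -212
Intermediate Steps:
K(I) = I² - 3*I
t(s, A) = -36 + 9*A (t(s, A) = -27 + 9*((4 - 5) + A) = -27 + 9*(-1 + A) = -27 + (-9 + 9*A) = -36 + 9*A)
C(p) = -77 (C(p) = 7*(-5 - 6) = 7*(-11) = -77)
C(g(-2)) - t(K(M), 19) = -77 - (-36 + 9*19) = -77 - (-36 + 171) = -77 - 1*135 = -77 - 135 = -212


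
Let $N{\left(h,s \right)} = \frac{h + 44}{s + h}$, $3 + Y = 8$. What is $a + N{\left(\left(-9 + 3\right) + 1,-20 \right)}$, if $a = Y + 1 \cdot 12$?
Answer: $\frac{386}{25} \approx 15.44$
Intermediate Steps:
$Y = 5$ ($Y = -3 + 8 = 5$)
$a = 17$ ($a = 5 + 1 \cdot 12 = 5 + 12 = 17$)
$N{\left(h,s \right)} = \frac{44 + h}{h + s}$
$a + N{\left(\left(-9 + 3\right) + 1,-20 \right)} = 17 + \frac{44 + \left(\left(-9 + 3\right) + 1\right)}{\left(\left(-9 + 3\right) + 1\right) - 20} = 17 + \frac{44 + \left(-6 + 1\right)}{\left(-6 + 1\right) - 20} = 17 + \frac{44 - 5}{-5 - 20} = 17 + \frac{1}{-25} \cdot 39 = 17 - \frac{39}{25} = \frac{386}{25}$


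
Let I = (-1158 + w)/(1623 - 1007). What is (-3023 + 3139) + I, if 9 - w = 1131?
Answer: 8647/77 ≈ 112.30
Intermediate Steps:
w = -1122 (w = 9 - 1*1131 = 9 - 1131 = -1122)
I = -285/77 (I = (-1158 - 1122)/(1623 - 1007) = -2280/616 = -2280*1/616 = -285/77 ≈ -3.7013)
(-3023 + 3139) + I = (-3023 + 3139) - 285/77 = 116 - 285/77 = 8647/77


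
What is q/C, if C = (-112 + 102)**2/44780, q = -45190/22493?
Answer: -20236082/22493 ≈ -899.66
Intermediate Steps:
q = -45190/22493 (q = -45190*1/22493 = -45190/22493 ≈ -2.0091)
C = 5/2239 (C = (-10)**2*(1/44780) = 100*(1/44780) = 5/2239 ≈ 0.0022331)
q/C = -45190/(22493*5/2239) = -45190/22493*2239/5 = -20236082/22493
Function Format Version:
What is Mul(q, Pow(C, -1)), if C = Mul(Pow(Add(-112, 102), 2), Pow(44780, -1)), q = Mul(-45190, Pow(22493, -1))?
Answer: Rational(-20236082, 22493) ≈ -899.66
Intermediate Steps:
q = Rational(-45190, 22493) (q = Mul(-45190, Rational(1, 22493)) = Rational(-45190, 22493) ≈ -2.0091)
C = Rational(5, 2239) (C = Mul(Pow(-10, 2), Rational(1, 44780)) = Mul(100, Rational(1, 44780)) = Rational(5, 2239) ≈ 0.0022331)
Mul(q, Pow(C, -1)) = Mul(Rational(-45190, 22493), Pow(Rational(5, 2239), -1)) = Mul(Rational(-45190, 22493), Rational(2239, 5)) = Rational(-20236082, 22493)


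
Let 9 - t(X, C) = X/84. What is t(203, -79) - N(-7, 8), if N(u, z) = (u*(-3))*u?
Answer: 1843/12 ≈ 153.58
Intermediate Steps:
N(u, z) = -3*u² (N(u, z) = (-3*u)*u = -3*u²)
t(X, C) = 9 - X/84
t(203, -79) - N(-7, 8) = (9 - 1/84*203) - (-3)*(-7)² = (9 - 29/12) - (-3)*49 = 79/12 - 1*(-147) = 79/12 + 147 = 1843/12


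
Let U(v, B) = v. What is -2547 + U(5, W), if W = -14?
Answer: -2542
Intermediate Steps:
-2547 + U(5, W) = -2547 + 5 = -2542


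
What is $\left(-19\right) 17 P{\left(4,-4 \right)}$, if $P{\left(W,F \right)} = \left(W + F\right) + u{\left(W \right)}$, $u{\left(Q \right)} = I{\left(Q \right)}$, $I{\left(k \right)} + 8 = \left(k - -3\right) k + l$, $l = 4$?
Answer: $-7752$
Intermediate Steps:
$I{\left(k \right)} = -4 + k \left(3 + k\right)$ ($I{\left(k \right)} = -8 + \left(\left(k - -3\right) k + 4\right) = -8 + \left(\left(k + 3\right) k + 4\right) = -8 + \left(\left(3 + k\right) k + 4\right) = -8 + \left(k \left(3 + k\right) + 4\right) = -8 + \left(4 + k \left(3 + k\right)\right) = -4 + k \left(3 + k\right)$)
$u{\left(Q \right)} = -4 + Q^{2} + 3 Q$
$P{\left(W,F \right)} = -4 + F + W^{2} + 4 W$ ($P{\left(W,F \right)} = \left(W + F\right) + \left(-4 + W^{2} + 3 W\right) = \left(F + W\right) + \left(-4 + W^{2} + 3 W\right) = -4 + F + W^{2} + 4 W$)
$\left(-19\right) 17 P{\left(4,-4 \right)} = \left(-19\right) 17 \left(-4 - 4 + 4^{2} + 4 \cdot 4\right) = - 323 \left(-4 - 4 + 16 + 16\right) = \left(-323\right) 24 = -7752$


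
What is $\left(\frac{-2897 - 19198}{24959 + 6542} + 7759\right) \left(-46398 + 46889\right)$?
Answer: $\frac{119997534524}{31501} \approx 3.8093 \cdot 10^{6}$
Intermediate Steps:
$\left(\frac{-2897 - 19198}{24959 + 6542} + 7759\right) \left(-46398 + 46889\right) = \left(- \frac{22095}{31501} + 7759\right) 491 = \frac{244394164}{31501} \cdot 491 = \frac{119997534524}{31501}$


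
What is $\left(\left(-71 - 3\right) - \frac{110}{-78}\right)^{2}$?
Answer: $\frac{8014561}{1521} \approx 5269.3$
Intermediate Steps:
$\left(\left(-71 - 3\right) - \frac{110}{-78}\right)^{2} = \left(-74 - - \frac{55}{39}\right)^{2} = \left(-74 + \frac{55}{39}\right)^{2} = \left(- \frac{2831}{39}\right)^{2} = \frac{8014561}{1521}$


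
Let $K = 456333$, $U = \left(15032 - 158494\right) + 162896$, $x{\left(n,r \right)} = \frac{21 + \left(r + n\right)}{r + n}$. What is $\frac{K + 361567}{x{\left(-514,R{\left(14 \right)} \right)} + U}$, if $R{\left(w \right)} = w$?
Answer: $\frac{408950000}{9717479} \approx 42.084$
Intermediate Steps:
$x{\left(n,r \right)} = \frac{21 + n + r}{n + r}$ ($x{\left(n,r \right)} = \frac{21 + \left(n + r\right)}{n + r} = \frac{21 + n + r}{n + r}$)
$U = 19434$ ($U = -143462 + 162896 = 19434$)
$\frac{K + 361567}{x{\left(-514,R{\left(14 \right)} \right)} + U} = \frac{456333 + 361567}{\frac{21 - 514 + 14}{-514 + 14} + 19434} = \frac{817900}{\frac{1}{-500} \left(-479\right) + 19434} = \frac{817900}{\left(- \frac{1}{500}\right) \left(-479\right) + 19434} = \frac{817900}{\frac{479}{500} + 19434} = \frac{817900}{\frac{9717479}{500}} = 817900 \cdot \frac{500}{9717479} = \frac{408950000}{9717479}$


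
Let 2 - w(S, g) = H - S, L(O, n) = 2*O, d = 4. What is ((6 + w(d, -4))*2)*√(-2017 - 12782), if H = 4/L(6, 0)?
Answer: 70*I*√14799/3 ≈ 2838.5*I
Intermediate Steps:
H = ⅓ (H = 4/((2*6)) = 4/12 = 4*(1/12) = ⅓ ≈ 0.33333)
w(S, g) = 5/3 + S (w(S, g) = 2 - (⅓ - S) = 2 + (-⅓ + S) = 5/3 + S)
((6 + w(d, -4))*2)*√(-2017 - 12782) = ((6 + (5/3 + 4))*2)*√(-2017 - 12782) = ((6 + 17/3)*2)*√(-14799) = ((35/3)*2)*(I*√14799) = 70*(I*√14799)/3 = 70*I*√14799/3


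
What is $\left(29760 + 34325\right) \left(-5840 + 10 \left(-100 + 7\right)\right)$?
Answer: $-433855450$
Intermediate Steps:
$\left(29760 + 34325\right) \left(-5840 + 10 \left(-100 + 7\right)\right) = 64085 \left(-5840 + 10 \left(-93\right)\right) = 64085 \left(-5840 - 930\right) = 64085 \left(-6770\right) = -433855450$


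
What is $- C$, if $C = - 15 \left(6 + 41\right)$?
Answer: $705$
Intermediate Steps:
$C = -705$ ($C = \left(-15\right) 47 = -705$)
$- C = \left(-1\right) \left(-705\right) = 705$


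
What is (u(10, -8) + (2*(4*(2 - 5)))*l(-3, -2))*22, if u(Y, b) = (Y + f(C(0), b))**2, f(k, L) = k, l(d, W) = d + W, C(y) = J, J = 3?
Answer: 6358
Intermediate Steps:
C(y) = 3
l(d, W) = W + d
u(Y, b) = (3 + Y)**2 (u(Y, b) = (Y + 3)**2 = (3 + Y)**2)
(u(10, -8) + (2*(4*(2 - 5)))*l(-3, -2))*22 = ((3 + 10)**2 + (2*(4*(2 - 5)))*(-2 - 3))*22 = (13**2 + (2*(4*(-3)))*(-5))*22 = (169 + (2*(-12))*(-5))*22 = (169 - 24*(-5))*22 = (169 + 120)*22 = 289*22 = 6358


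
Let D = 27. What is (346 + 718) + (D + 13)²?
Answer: 2664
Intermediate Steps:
(346 + 718) + (D + 13)² = (346 + 718) + (27 + 13)² = 1064 + 40² = 1064 + 1600 = 2664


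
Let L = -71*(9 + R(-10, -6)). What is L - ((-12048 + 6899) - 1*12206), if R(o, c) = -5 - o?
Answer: 16361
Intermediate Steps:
L = -994 (L = -71*(9 + (-5 - 1*(-10))) = -71*(9 + (-5 + 10)) = -71*(9 + 5) = -71*14 = -994)
L - ((-12048 + 6899) - 1*12206) = -994 - ((-12048 + 6899) - 1*12206) = -994 - (-5149 - 12206) = -994 - 1*(-17355) = -994 + 17355 = 16361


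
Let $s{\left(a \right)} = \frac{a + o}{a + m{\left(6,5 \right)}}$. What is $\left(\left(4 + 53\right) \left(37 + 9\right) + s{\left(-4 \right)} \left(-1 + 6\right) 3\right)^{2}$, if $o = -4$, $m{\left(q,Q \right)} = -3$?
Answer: $\frac{341288676}{49} \approx 6.9651 \cdot 10^{6}$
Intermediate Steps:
$s{\left(a \right)} = \frac{-4 + a}{-3 + a}$ ($s{\left(a \right)} = \frac{a - 4}{a - 3} = \frac{-4 + a}{-3 + a}$)
$\left(\left(4 + 53\right) \left(37 + 9\right) + s{\left(-4 \right)} \left(-1 + 6\right) 3\right)^{2} = \left(\left(4 + 53\right) \left(37 + 9\right) + \frac{-4 - 4}{-3 - 4} \left(-1 + 6\right) 3\right)^{2} = \left(57 \cdot 46 + \frac{1}{-7} \left(-8\right) 5 \cdot 3\right)^{2} = \left(2622 + \left(- \frac{1}{7}\right) \left(-8\right) 5 \cdot 3\right)^{2} = \left(2622 + \frac{8}{7} \cdot 5 \cdot 3\right)^{2} = \left(2622 + \frac{40}{7} \cdot 3\right)^{2} = \left(2622 + \frac{120}{7}\right)^{2} = \left(\frac{18474}{7}\right)^{2} = \frac{341288676}{49}$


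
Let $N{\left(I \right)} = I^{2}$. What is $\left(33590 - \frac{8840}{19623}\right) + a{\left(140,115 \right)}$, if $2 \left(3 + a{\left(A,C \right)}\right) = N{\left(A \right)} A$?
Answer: $\frac{27581824861}{19623} \approx 1.4056 \cdot 10^{6}$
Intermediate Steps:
$a{\left(A,C \right)} = -3 + \frac{A^{3}}{2}$ ($a{\left(A,C \right)} = -3 + \frac{A^{2} A}{2} = -3 + \frac{A^{3}}{2}$)
$\left(33590 - \frac{8840}{19623}\right) + a{\left(140,115 \right)} = \left(33590 - \frac{8840}{19623}\right) - \left(3 - \frac{140^{3}}{2}\right) = \left(33590 - \frac{8840}{19623}\right) + \left(-3 + \frac{1}{2} \cdot 2744000\right) = \left(33590 - \frac{8840}{19623}\right) + \left(-3 + 1372000\right) = \frac{659127730}{19623} + 1371997 = \frac{27581824861}{19623}$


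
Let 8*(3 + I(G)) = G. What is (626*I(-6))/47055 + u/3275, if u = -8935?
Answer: -11416653/4109470 ≈ -2.7781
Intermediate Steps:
I(G) = -3 + G/8
(626*I(-6))/47055 + u/3275 = (626*(-3 + (⅛)*(-6)))/47055 - 8935/3275 = (626*(-3 - ¾))*(1/47055) - 8935*1/3275 = (626*(-15/4))*(1/47055) - 1787/655 = -4695/2*1/47055 - 1787/655 = -313/6274 - 1787/655 = -11416653/4109470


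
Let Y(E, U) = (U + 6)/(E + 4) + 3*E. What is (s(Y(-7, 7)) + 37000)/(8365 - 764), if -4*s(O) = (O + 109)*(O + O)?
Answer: 342538/68409 ≈ 5.0072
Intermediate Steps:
Y(E, U) = 3*E + (6 + U)/(4 + E) (Y(E, U) = (6 + U)/(4 + E) + 3*E = 3*E + (6 + U)/(4 + E))
s(O) = -O*(109 + O)/2 (s(O) = -(O + 109)*(O + O)/4 = -(109 + O)*2*O/4 = -O*(109 + O)/2)
(s(Y(-7, 7)) + 37000)/(8365 - 764) = (-(6 + 7 + 3*(-7)² + 12*(-7))/(4 - 7)*(109 + (6 + 7 + 3*(-7)² + 12*(-7))/(4 - 7))/2 + 37000)/(8365 - 764) = (-(6 + 7 + 3*49 - 84)/(-3)*(109 + (6 + 7 + 3*49 - 84)/(-3))/2 + 37000)/7601 = (-(-(6 + 7 + 147 - 84)/3)*(109 - (6 + 7 + 147 - 84)/3)/2 + 37000)*(1/7601) = (-(-⅓*76)*(109 - ⅓*76)/2 + 37000)*(1/7601) = (-½*(-76/3)*(109 - 76/3) + 37000)*(1/7601) = (-½*(-76/3)*251/3 + 37000)*(1/7601) = (9538/9 + 37000)*(1/7601) = (342538/9)*(1/7601) = 342538/68409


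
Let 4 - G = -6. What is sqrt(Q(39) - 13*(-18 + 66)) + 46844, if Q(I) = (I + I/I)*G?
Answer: 46844 + 4*I*sqrt(14) ≈ 46844.0 + 14.967*I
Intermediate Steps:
G = 10 (G = 4 - 1*(-6) = 4 + 6 = 10)
Q(I) = 10 + 10*I (Q(I) = (I + I/I)*10 = (I + 1)*10 = (1 + I)*10 = 10 + 10*I)
sqrt(Q(39) - 13*(-18 + 66)) + 46844 = sqrt((10 + 10*39) - 13*(-18 + 66)) + 46844 = sqrt((10 + 390) - 13*48) + 46844 = sqrt(400 - 624) + 46844 = sqrt(-224) + 46844 = 4*I*sqrt(14) + 46844 = 46844 + 4*I*sqrt(14)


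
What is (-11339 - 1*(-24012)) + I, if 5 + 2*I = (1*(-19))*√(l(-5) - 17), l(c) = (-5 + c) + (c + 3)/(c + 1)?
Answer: 25341/2 - 19*I*√106/4 ≈ 12671.0 - 48.904*I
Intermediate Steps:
l(c) = -5 + c + (3 + c)/(1 + c) (l(c) = (-5 + c) + (3 + c)/(1 + c) = -5 + c + (3 + c)/(1 + c))
I = -5/2 - 19*I*√106/4 (I = -5/2 + ((1*(-19))*√((-2 + (-5)² - 3*(-5))/(1 - 5) - 17))/2 = -5/2 + (-19*√((-2 + 25 + 15)/(-4) - 17))/2 = -5/2 + (-19*√(-¼*38 - 17))/2 = -5/2 + (-19*√(-19/2 - 17))/2 = -5/2 + (-19*I*√106/2)/2 = -5/2 - 19*I*√106/4 ≈ -2.5 - 48.904*I)
(-11339 - 1*(-24012)) + I = (-11339 - 1*(-24012)) + (-5/2 - 19*I*√106/4) = (-11339 + 24012) + (-5/2 - 19*I*√106/4) = 12673 + (-5/2 - 19*I*√106/4) = 25341/2 - 19*I*√106/4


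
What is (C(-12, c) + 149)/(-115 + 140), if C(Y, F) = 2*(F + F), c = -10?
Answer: 109/25 ≈ 4.3600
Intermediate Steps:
C(Y, F) = 4*F (C(Y, F) = 2*(2*F) = 4*F)
(C(-12, c) + 149)/(-115 + 140) = (4*(-10) + 149)/(-115 + 140) = (-40 + 149)/25 = 109*(1/25) = 109/25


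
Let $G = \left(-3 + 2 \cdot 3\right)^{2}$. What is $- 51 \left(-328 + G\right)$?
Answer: $16269$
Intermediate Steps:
$G = 9$ ($G = \left(-3 + 6\right)^{2} = 3^{2} = 9$)
$- 51 \left(-328 + G\right) = - 51 \left(-328 + 9\right) = \left(-51\right) \left(-319\right) = 16269$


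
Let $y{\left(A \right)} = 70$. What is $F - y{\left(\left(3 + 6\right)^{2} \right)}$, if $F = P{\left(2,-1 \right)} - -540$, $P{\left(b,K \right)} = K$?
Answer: $469$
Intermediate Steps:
$F = 539$ ($F = -1 - -540 = -1 + 540 = 539$)
$F - y{\left(\left(3 + 6\right)^{2} \right)} = 539 - 70 = 469$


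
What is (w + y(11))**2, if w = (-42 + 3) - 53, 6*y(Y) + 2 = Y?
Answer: 32761/4 ≈ 8190.3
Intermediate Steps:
y(Y) = -1/3 + Y/6
w = -92 (w = -39 - 53 = -92)
(w + y(11))**2 = (-92 + (-1/3 + (1/6)*11))**2 = (-92 + (-1/3 + 11/6))**2 = (-92 + 3/2)**2 = (-181/2)**2 = 32761/4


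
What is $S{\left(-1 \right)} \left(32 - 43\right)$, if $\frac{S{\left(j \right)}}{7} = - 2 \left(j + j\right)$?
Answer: $-308$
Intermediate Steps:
$S{\left(j \right)} = - 28 j$ ($S{\left(j \right)} = 7 \left(- 2 \left(j + j\right)\right) = 7 \left(- 2 \cdot 2 j\right) = 7 \left(- 4 j\right) = - 28 j$)
$S{\left(-1 \right)} \left(32 - 43\right) = \left(-28\right) \left(-1\right) \left(32 - 43\right) = 28 \left(-11\right) = -308$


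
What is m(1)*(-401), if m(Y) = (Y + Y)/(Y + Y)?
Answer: -401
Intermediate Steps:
m(Y) = 1 (m(Y) = (2*Y)/((2*Y)) = (2*Y)*(1/(2*Y)) = 1)
m(1)*(-401) = 1*(-401) = -401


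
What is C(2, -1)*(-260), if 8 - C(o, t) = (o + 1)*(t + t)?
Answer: -3640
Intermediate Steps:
C(o, t) = 8 - 2*t*(1 + o) (C(o, t) = 8 - (o + 1)*(t + t) = 8 - (1 + o)*2*t = 8 - 2*t*(1 + o))
C(2, -1)*(-260) = (8 - 2*(-1) - 2*2*(-1))*(-260) = (8 + 2 + 4)*(-260) = 14*(-260) = -3640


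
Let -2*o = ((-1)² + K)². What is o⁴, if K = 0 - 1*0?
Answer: 1/16 ≈ 0.062500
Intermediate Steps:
K = 0 (K = 0 + 0 = 0)
o = -½ (o = -((-1)² + 0)²/2 = -(1 + 0)²/2 = -½*1² = -½*1 = -½ ≈ -0.50000)
o⁴ = (-½)⁴ = 1/16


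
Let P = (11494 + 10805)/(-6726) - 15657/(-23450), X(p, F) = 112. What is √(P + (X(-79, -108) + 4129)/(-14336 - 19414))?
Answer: I*√155232619485248046/236587050 ≈ 1.6653*I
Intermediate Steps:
P = -34800214/13143725 (P = 22299*(-1/6726) - 15657*(-1/23450) = -7433/2242 + 15657/23450 = -34800214/13143725 ≈ -2.6477)
√(P + (X(-79, -108) + 4129)/(-14336 - 19414)) = √(-34800214/13143725 + (112 + 4129)/(-14336 - 19414)) = √(-34800214/13143725 + 4241/(-33750)) = √(-34800214/13143725 + 4241*(-1/33750)) = √(-34800214/13143725 - 4241/33750) = √(-49209990409/17744028750) = I*√155232619485248046/236587050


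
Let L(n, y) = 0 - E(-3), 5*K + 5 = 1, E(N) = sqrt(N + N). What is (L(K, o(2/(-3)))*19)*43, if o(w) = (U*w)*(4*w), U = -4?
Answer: -817*I*sqrt(6) ≈ -2001.2*I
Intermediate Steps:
E(N) = sqrt(2)*sqrt(N) (E(N) = sqrt(2*N) = sqrt(2)*sqrt(N))
o(w) = -16*w**2 (o(w) = (-4*w)*(4*w) = -16*w**2)
K = -4/5 (K = -1 + (1/5)*1 = -1 + 1/5 = -4/5 ≈ -0.80000)
L(n, y) = -I*sqrt(6) (L(n, y) = 0 - sqrt(2)*sqrt(-3) = 0 - sqrt(2)*I*sqrt(3) = 0 - I*sqrt(6) = -I*sqrt(6))
(L(K, o(2/(-3)))*19)*43 = (-I*sqrt(6)*19)*43 = -19*I*sqrt(6)*43 = -817*I*sqrt(6)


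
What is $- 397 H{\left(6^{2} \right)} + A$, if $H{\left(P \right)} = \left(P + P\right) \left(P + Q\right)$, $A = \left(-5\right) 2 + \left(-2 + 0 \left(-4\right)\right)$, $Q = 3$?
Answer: $-1114788$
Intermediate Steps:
$A = -12$ ($A = -10 + \left(-2 + 0\right) = -10 - 2 = -12$)
$H{\left(P \right)} = 2 P \left(3 + P\right)$ ($H{\left(P \right)} = \left(P + P\right) \left(P + 3\right) = 2 P \left(3 + P\right)$)
$- 397 H{\left(6^{2} \right)} + A = - 397 \cdot 2 \cdot 6^{2} \left(3 + 6^{2}\right) - 12 = - 397 \cdot 2 \cdot 36 \left(3 + 36\right) - 12 = - 397 \cdot 2 \cdot 36 \cdot 39 - 12 = \left(-397\right) 2808 - 12 = -1114776 - 12 = -1114788$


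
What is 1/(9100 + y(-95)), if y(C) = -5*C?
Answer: 1/9575 ≈ 0.00010444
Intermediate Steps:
1/(9100 + y(-95)) = 1/(9100 - 5*(-95)) = 1/(9100 + 475) = 1/9575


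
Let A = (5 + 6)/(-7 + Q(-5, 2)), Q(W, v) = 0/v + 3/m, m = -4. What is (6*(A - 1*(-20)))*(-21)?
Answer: -72576/31 ≈ -2341.2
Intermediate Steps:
Q(W, v) = -3/4 (Q(W, v) = 0/v + 3/(-4) = 0 + 3*(-1/4) = 0 - 3/4 = -3/4)
A = -44/31 (A = (5 + 6)/(-7 - 3/4) = 11/(-31/4) = 11*(-4/31) = -44/31 ≈ -1.4194)
(6*(A - 1*(-20)))*(-21) = (6*(-44/31 - 1*(-20)))*(-21) = (6*(-44/31 + 20))*(-21) = (6*(576/31))*(-21) = (3456/31)*(-21) = -72576/31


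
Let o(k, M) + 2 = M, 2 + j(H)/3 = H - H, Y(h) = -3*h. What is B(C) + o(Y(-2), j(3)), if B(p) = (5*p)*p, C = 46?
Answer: 10572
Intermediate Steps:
j(H) = -6 (j(H) = -6 + 3*(H - H) = -6 + 3*0 = -6 + 0 = -6)
o(k, M) = -2 + M
B(p) = 5*p²
B(C) + o(Y(-2), j(3)) = 5*46² + (-2 - 6) = 5*2116 - 8 = 10580 - 8 = 10572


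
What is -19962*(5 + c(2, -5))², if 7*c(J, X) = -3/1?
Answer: -20441088/49 ≈ -4.1717e+5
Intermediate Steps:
c(J, X) = -3/7 (c(J, X) = (-3/1)/7 = (-3*1)/7 = (⅐)*(-3) = -3/7)
-19962*(5 + c(2, -5))² = -19962*(5 - 3/7)² = -19962*(32/7)² = -19962*1024/49 = -20441088/49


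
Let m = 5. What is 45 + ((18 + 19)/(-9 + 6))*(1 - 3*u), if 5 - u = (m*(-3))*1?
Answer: 2318/3 ≈ 772.67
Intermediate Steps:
u = 20 (u = 5 - 5*(-3) = 5 - (-15) = 5 - 1*(-15) = 5 + 15 = 20)
45 + ((18 + 19)/(-9 + 6))*(1 - 3*u) = 45 + ((18 + 19)/(-9 + 6))*(1 - 3*20) = 45 + (37/(-3))*(1 - 60) = 45 + (37*(-⅓))*(-59) = 45 - 37/3*(-59) = 45 + 2183/3 = 2318/3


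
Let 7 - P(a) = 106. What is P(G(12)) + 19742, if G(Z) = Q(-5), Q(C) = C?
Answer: 19643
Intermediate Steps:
G(Z) = -5
P(a) = -99 (P(a) = 7 - 1*106 = 7 - 106 = -99)
P(G(12)) + 19742 = -99 + 19742 = 19643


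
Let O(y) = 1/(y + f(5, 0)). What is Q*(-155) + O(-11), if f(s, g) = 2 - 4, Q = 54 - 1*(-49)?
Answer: -207546/13 ≈ -15965.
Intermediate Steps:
Q = 103 (Q = 54 + 49 = 103)
f(s, g) = -2
O(y) = 1/(-2 + y) (O(y) = 1/(y - 2) = 1/(-2 + y))
Q*(-155) + O(-11) = 103*(-155) + 1/(-2 - 11) = -15965 + 1/(-13) = -15965 - 1/13 = -207546/13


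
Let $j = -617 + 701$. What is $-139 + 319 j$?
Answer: $26657$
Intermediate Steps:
$j = 84$
$-139 + 319 j = -139 + 319 \cdot 84 = -139 + 26796 = 26657$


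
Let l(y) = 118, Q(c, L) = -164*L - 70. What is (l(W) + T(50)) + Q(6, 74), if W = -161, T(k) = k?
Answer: -12038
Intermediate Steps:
Q(c, L) = -70 - 164*L
(l(W) + T(50)) + Q(6, 74) = (118 + 50) + (-70 - 164*74) = 168 + (-70 - 12136) = 168 - 12206 = -12038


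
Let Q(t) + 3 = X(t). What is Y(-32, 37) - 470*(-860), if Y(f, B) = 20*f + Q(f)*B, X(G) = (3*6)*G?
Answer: 382137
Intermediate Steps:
X(G) = 18*G
Q(t) = -3 + 18*t
Y(f, B) = 20*f + B*(-3 + 18*f) (Y(f, B) = 20*f + (-3 + 18*f)*B = 20*f + B*(-3 + 18*f))
Y(-32, 37) - 470*(-860) = (20*(-32) + 3*37*(-1 + 6*(-32))) - 470*(-860) = (-640 + 3*37*(-1 - 192)) + 404200 = (-640 + 3*37*(-193)) + 404200 = (-640 - 21423) + 404200 = -22063 + 404200 = 382137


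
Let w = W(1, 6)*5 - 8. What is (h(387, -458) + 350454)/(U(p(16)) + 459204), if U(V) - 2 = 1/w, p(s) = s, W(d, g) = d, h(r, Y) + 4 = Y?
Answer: 1049976/1377617 ≈ 0.76217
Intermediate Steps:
h(r, Y) = -4 + Y
w = -3 (w = 1*5 - 8 = 5 - 8 = -3)
U(V) = 5/3 (U(V) = 2 + 1/(-3) = 2 - 1/3 = 5/3)
(h(387, -458) + 350454)/(U(p(16)) + 459204) = ((-4 - 458) + 350454)/(5/3 + 459204) = (-462 + 350454)/(1377617/3) = 349992*(3/1377617) = 1049976/1377617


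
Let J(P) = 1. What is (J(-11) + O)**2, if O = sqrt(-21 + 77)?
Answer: 57 + 4*sqrt(14) ≈ 71.967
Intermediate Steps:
O = 2*sqrt(14) (O = sqrt(56) = 2*sqrt(14) ≈ 7.4833)
(J(-11) + O)**2 = (1 + 2*sqrt(14))**2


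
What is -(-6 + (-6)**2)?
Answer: -30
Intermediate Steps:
-(-6 + (-6)**2) = -(-6 + 36) = -1*30 = -30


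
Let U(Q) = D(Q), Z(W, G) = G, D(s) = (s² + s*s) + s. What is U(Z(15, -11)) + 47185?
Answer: 47416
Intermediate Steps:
D(s) = s + 2*s² (D(s) = (s² + s²) + s = 2*s² + s = s + 2*s²)
U(Q) = Q*(1 + 2*Q)
U(Z(15, -11)) + 47185 = -11*(1 + 2*(-11)) + 47185 = -11*(1 - 22) + 47185 = -11*(-21) + 47185 = 231 + 47185 = 47416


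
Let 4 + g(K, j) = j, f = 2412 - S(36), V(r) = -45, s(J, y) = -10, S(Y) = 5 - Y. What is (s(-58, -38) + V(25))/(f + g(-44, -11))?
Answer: -55/2428 ≈ -0.022652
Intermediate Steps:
f = 2443 (f = 2412 - (5 - 1*36) = 2412 - (5 - 36) = 2412 - 1*(-31) = 2412 + 31 = 2443)
g(K, j) = -4 + j
(s(-58, -38) + V(25))/(f + g(-44, -11)) = (-10 - 45)/(2443 + (-4 - 11)) = -55/(2443 - 15) = -55/2428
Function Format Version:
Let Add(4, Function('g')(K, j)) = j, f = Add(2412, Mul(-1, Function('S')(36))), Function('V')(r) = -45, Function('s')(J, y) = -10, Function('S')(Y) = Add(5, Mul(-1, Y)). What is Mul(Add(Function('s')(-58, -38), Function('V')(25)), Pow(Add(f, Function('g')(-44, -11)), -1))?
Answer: Rational(-55, 2428) ≈ -0.022652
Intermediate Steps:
f = 2443 (f = Add(2412, Mul(-1, Add(5, Mul(-1, 36)))) = Add(2412, Mul(-1, Add(5, -36))) = Add(2412, Mul(-1, -31)) = Add(2412, 31) = 2443)
Function('g')(K, j) = Add(-4, j)
Mul(Add(Function('s')(-58, -38), Function('V')(25)), Pow(Add(f, Function('g')(-44, -11)), -1)) = Mul(Add(-10, -45), Pow(Add(2443, Add(-4, -11)), -1)) = Mul(-55, Pow(Add(2443, -15), -1)) = Mul(-55, Pow(2428, -1)) = Mul(-55, Rational(1, 2428)) = Rational(-55, 2428)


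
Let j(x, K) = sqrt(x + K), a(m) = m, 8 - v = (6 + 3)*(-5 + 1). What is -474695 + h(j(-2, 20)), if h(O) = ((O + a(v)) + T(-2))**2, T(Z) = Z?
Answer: -472913 + 252*sqrt(2) ≈ -4.7256e+5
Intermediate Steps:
v = 44 (v = 8 - (6 + 3)*(-5 + 1) = 8 - 9*(-4) = 8 - 1*(-36) = 8 + 36 = 44)
j(x, K) = sqrt(K + x)
h(O) = (42 + O)**2 (h(O) = ((O + 44) - 2)**2 = ((44 + O) - 2)**2 = (42 + O)**2)
-474695 + h(j(-2, 20)) = -474695 + (42 + sqrt(20 - 2))**2 = -474695 + (42 + sqrt(18))**2 = -474695 + (42 + 3*sqrt(2))**2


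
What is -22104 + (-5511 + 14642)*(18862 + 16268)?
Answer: 320749926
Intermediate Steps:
-22104 + (-5511 + 14642)*(18862 + 16268) = -22104 + 9131*35130 = -22104 + 320772030 = 320749926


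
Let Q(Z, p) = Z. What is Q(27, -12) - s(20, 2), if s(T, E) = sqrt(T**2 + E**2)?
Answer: 27 - 2*sqrt(101) ≈ 6.9002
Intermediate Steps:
s(T, E) = sqrt(E**2 + T**2)
Q(27, -12) - s(20, 2) = 27 - sqrt(2**2 + 20**2) = 27 - sqrt(4 + 400) = 27 - sqrt(404) = 27 - 2*sqrt(101)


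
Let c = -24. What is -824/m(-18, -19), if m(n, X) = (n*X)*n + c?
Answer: 2/15 ≈ 0.13333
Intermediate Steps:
m(n, X) = -24 + X*n**2 (m(n, X) = (n*X)*n - 24 = (X*n)*n - 24 = X*n**2 - 24 = -24 + X*n**2)
-824/m(-18, -19) = -824/(-24 - 19*(-18)**2) = -824/(-24 - 19*324) = -824/(-24 - 6156) = -824/(-6180) = -824*(-1/6180) = 2/15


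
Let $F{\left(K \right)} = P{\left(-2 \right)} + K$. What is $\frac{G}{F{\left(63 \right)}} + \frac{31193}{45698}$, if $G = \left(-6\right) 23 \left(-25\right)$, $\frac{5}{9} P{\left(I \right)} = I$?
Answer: $\frac{265851607}{4524102} \approx 58.763$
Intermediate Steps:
$P{\left(I \right)} = \frac{9 I}{5}$
$F{\left(K \right)} = - \frac{18}{5} + K$ ($F{\left(K \right)} = \frac{9}{5} \left(-2\right) + K = - \frac{18}{5} + K$)
$G = 3450$ ($G = \left(-138\right) \left(-25\right) = 3450$)
$\frac{G}{F{\left(63 \right)}} + \frac{31193}{45698} = \frac{3450}{- \frac{18}{5} + 63} + \frac{31193}{45698} = \frac{3450}{\frac{297}{5}} + 31193 \cdot \frac{1}{45698} = 3450 \cdot \frac{5}{297} + \frac{31193}{45698} = \frac{5750}{99} + \frac{31193}{45698} = \frac{265851607}{4524102}$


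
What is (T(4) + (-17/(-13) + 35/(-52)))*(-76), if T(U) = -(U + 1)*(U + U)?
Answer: 38893/13 ≈ 2991.8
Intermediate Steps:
T(U) = -2*U*(1 + U) (T(U) = -(1 + U)*2*U = -2*U*(1 + U))
(T(4) + (-17/(-13) + 35/(-52)))*(-76) = (-2*4*(1 + 4) + (-17/(-13) + 35/(-52)))*(-76) = (-2*4*5 + (-17*(-1/13) + 35*(-1/52)))*(-76) = (-40 + (17/13 - 35/52))*(-76) = (-40 + 33/52)*(-76) = -2047/52*(-76) = 38893/13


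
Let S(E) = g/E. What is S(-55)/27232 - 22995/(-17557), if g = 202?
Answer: 17218722343/13148086160 ≈ 1.3096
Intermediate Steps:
S(E) = 202/E
S(-55)/27232 - 22995/(-17557) = (202/(-55))/27232 - 22995/(-17557) = (202*(-1/55))*(1/27232) - 22995*(-1/17557) = -202/55*1/27232 + 22995/17557 = -101/748880 + 22995/17557 = 17218722343/13148086160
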